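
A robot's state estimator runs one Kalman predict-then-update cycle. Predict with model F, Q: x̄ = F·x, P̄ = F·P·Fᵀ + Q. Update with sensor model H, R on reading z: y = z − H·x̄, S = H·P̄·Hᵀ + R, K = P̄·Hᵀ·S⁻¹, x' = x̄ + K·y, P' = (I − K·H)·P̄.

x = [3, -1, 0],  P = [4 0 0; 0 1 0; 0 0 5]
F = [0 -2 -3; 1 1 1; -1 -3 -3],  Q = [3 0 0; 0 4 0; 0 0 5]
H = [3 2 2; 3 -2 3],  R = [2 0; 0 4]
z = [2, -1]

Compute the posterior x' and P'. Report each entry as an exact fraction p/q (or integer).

x̄ = F·x = [2, 2, 0]
P̄ = F·P·Fᵀ + Q = [52 -17 51; -17 14 -22; 51 -22 63]
y = z − H·x̄ = [-8, -3]
S = H·P̄·Hᵀ + R = [1010 1511; 1511 2481]
K = P̄·Hᵀ·S⁻¹ = [37471/222689 7966/222689; 52868/222689 -45213/222689; -211/222689 34775/222689]
x' = x̄ + K·y = [121712/222689, 158073/222689, -102637/222689]
P' = (I − K·H)·P̄ = [453986/222689 -120086/222689 -523422/222689; -120086/222689 103917/222689 129080/222689; -523422/222689 129080/222689 655842/222689]

x' = [121712/222689, 158073/222689, -102637/222689]
P' = [453986/222689 -120086/222689 -523422/222689; -120086/222689 103917/222689 129080/222689; -523422/222689 129080/222689 655842/222689]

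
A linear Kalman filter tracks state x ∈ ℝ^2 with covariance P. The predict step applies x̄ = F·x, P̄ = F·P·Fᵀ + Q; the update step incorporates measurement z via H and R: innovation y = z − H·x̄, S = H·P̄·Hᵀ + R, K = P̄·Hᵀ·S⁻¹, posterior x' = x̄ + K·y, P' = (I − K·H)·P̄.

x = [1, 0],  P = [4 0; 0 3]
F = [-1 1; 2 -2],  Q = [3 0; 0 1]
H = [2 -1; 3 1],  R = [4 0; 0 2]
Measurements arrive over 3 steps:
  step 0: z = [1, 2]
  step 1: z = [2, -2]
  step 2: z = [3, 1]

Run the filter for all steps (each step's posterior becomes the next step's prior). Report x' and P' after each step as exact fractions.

step 0: x̄ = F·x = [-1, 2]
step 0: P̄ = F·P·Fᵀ + Q = [10 -14; -14 29]
step 0: y = z − H·x̄ = [5, 3]
step 0: S = H·P̄·Hᵀ + R = [129 45; 45 37]
step 0: K = P̄·Hᵀ·S⁻¹ = [269/1374 89/458; -127/229 74/229]
step 0: x' = x̄ + K·y = [386/687, 45/229]
step 0: P' = (I − K·H)·P̄ = [161/687 -72/229; -72/229 364/229]
step 1: x̄ = F·x = [-251/687, 502/687]
step 1: P̄ = F·P·Fᵀ + Q = [3746/687 -3370/687; -3370/687 7427/687]
step 1: y = z − H·x̄ = [2378/687, -1123/687]
step 1: S = H·P̄·Hᵀ + R = [38639/687 18419/687; 18419/687 22295/687]
step 1: K = P̄·Hᵀ·S⁻¹ = [70777/380056 75651/380056; -24239/47507 14308/47507]
step 1: x' = x̄ + K·y = [-17529/380056, -72576/47507]
step 1: P' = (I − K·H)·P̄ = [43441/190028 -13668/47507; -13668/47507 69620/47507]
step 2: x̄ = F·x = [-563079/380056, 563079/190028]
step 2: P̄ = F·P·Fᵀ + Q = [1001349/190028 -431265/95014; -431265/95014 478772/47507]
step 2: y = z − H·x̄ = [848121/95014, 943135/380056]
step 2: S = H·P̄·Hᵀ + R = [2532679/47507 1238884/47507; 1238884/47507 6132105/190028]
step 2: K = P̄·Hᵀ·S⁻¹ = [355467/1919251 39448713/197682853; -970177/1919251 59075282/197682853]
step 2: x' = x̄ + K·y = [131832567/197682853, -159626035/197682853]
step 2: P' = (I − K·H)·P̄ = [45069966/197682853 -56312472/197682853; -56312472/197682853 287087980/197682853]

step 0: x' = [386/687, 45/229], P' = [161/687 -72/229; -72/229 364/229]
step 1: x' = [-17529/380056, -72576/47507], P' = [43441/190028 -13668/47507; -13668/47507 69620/47507]
step 2: x' = [131832567/197682853, -159626035/197682853], P' = [45069966/197682853 -56312472/197682853; -56312472/197682853 287087980/197682853]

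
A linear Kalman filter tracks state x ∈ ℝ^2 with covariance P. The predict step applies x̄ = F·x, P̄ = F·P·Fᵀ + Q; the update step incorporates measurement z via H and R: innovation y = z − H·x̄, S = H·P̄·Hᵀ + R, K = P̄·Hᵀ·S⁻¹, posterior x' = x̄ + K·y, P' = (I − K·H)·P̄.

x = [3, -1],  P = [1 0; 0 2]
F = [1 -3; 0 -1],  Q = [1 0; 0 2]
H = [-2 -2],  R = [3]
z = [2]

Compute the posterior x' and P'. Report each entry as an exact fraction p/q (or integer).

x' = [50/147, -173/147]
P' = [236/147 -158/147; -158/147 188/147]

x̄ = F·x = [6, 1]
P̄ = F·P·Fᵀ + Q = [20 6; 6 4]
y = z − H·x̄ = [16]
S = H·P̄·Hᵀ + R = [147]
K = P̄·Hᵀ·S⁻¹ = [-52/147; -20/147]
x' = x̄ + K·y = [50/147, -173/147]
P' = (I − K·H)·P̄ = [236/147 -158/147; -158/147 188/147]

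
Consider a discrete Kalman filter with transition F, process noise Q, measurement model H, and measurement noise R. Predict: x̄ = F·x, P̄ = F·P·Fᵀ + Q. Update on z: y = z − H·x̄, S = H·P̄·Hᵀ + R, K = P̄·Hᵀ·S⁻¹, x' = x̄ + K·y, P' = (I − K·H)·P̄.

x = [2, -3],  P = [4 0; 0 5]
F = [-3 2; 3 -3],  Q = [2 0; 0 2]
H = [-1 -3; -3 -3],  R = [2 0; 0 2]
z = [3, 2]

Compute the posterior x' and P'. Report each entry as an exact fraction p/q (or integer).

x' = [587/1456, -447/416]
P' = [1045/1092 -67/104; -67/104 113/208]

x̄ = F·x = [-12, 15]
P̄ = F·P·Fᵀ + Q = [58 -66; -66 83]
y = z − H·x̄ = [36, 11]
S = H·P̄·Hᵀ + R = [411 129; 129 83]
K = P̄·Hᵀ·S⁻¹ = [2131/4368 -683/1456; -205/416 63/416]
x' = x̄ + K·y = [587/1456, -447/416]
P' = (I − K·H)·P̄ = [1045/1092 -67/104; -67/104 113/208]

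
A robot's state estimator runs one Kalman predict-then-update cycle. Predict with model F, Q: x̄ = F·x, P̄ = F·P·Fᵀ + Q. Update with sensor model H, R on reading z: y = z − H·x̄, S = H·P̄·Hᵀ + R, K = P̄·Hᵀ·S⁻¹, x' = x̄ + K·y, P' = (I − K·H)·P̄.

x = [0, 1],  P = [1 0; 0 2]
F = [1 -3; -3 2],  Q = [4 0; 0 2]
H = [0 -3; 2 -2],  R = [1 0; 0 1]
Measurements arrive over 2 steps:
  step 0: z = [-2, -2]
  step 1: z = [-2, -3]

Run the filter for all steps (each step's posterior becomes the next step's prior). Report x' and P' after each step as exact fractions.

step 0: x' = [-112/289, 11/17], P' = [397/1156 7/68; 7/68 3/28]
step 1: x' = [-1894441/2137881, 1453264/2137881], P' = [2120864/6413643 636520/6413643; 636520/6413643 675563/6413643]

step 0: x̄ = F·x = [-3, 2]
step 0: P̄ = F·P·Fᵀ + Q = [23 -15; -15 19]
step 0: y = z − H·x̄ = [4, 8]
step 0: S = H·P̄·Hᵀ + R = [172 204; 204 289]
step 0: K = P̄·Hᵀ·S⁻¹ = [-21/68 139/289; -9/28 -1/119]
step 0: x' = x̄ + K·y = [-112/289, 11/17]
step 0: P' = (I − K·H)·P̄ = [397/1156 7/68; 7/68 3/28]
step 1: x̄ = F·x = [-673/289, 710/289]
step 1: P̄ = F·P·Fᵀ + Q = [9488/2023 -1094/2023; -1094/2023 34667/8092]
step 1: y = z − H·x̄ = [1552/289, 1899/289]
step 1: S = H·P̄·Hᵀ + R = [320095/8092 117129/4046; 117129/4046 83394/2023]
step 1: K = P̄·Hᵀ·S⁻¹ = [-636520/2137881 2968688/6413643; -675563/2137881 -78086/6413643]
step 1: x' = x̄ + K·y = [-1894441/2137881, 1453264/2137881]
step 1: P' = (I − K·H)·P̄ = [2120864/6413643 636520/6413643; 636520/6413643 675563/6413643]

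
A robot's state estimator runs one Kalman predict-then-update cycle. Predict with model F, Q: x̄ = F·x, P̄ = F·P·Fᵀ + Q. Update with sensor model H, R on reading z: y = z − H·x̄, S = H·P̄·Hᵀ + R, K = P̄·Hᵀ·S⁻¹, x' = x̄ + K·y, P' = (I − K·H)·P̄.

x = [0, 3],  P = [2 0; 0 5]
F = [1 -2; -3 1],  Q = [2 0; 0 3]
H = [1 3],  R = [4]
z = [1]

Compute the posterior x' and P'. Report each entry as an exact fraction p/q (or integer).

x' = [-474/83, 187/83]
P' = [1704/83 -584/83; -584/83 236/83]

x̄ = F·x = [-6, 3]
P̄ = F·P·Fᵀ + Q = [24 -16; -16 26]
y = z − H·x̄ = [-2]
S = H·P̄·Hᵀ + R = [166]
K = P̄·Hᵀ·S⁻¹ = [-12/83; 31/83]
x' = x̄ + K·y = [-474/83, 187/83]
P' = (I − K·H)·P̄ = [1704/83 -584/83; -584/83 236/83]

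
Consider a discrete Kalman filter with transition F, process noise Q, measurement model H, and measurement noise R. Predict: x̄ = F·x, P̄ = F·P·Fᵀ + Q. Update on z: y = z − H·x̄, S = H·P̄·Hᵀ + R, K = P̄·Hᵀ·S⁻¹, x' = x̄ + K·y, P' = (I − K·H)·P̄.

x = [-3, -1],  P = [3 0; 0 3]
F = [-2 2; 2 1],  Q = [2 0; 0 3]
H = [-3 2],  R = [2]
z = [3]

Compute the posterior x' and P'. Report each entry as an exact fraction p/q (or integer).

x' = [-109/38, -547/190]
P' = [89/19 129/19; 129/19 981/95]

x̄ = F·x = [4, -7]
P̄ = F·P·Fᵀ + Q = [26 -6; -6 18]
y = z − H·x̄ = [29]
S = H·P̄·Hᵀ + R = [380]
K = P̄·Hᵀ·S⁻¹ = [-9/38; 27/190]
x' = x̄ + K·y = [-109/38, -547/190]
P' = (I − K·H)·P̄ = [89/19 129/19; 129/19 981/95]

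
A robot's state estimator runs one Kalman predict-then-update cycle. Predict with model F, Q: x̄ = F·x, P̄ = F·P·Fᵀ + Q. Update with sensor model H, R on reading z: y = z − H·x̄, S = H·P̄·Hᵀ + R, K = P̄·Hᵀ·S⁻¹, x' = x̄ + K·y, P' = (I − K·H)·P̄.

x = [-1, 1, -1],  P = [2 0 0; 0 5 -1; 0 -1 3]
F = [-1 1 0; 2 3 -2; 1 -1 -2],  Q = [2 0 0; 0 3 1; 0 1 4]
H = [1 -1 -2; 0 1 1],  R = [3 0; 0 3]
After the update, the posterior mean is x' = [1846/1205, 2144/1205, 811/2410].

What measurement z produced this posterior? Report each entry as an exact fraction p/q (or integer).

x̄ = F·x = [2, 3, 0]
P̄ = F·P·Fᵀ + Q = [9 13 -5; 13 80 6; -5 6 19]
S = H·P̄·Hᵀ + R = [186 -128; -128 114]
K = P̄·Hᵀ·S⁻¹ = [427/1205 564/1205; 1001/2410 1471/1205; -1193/2410 -811/2410]
x' − x̄ = [-564/1205, -1471/1205, 811/2410] = K·y
y = (KᵀK)⁻¹·Kᵀ·(x' − x̄) = [0, -1]
z = y + H·x̄ = [0, -1] + [-1, 3] = [-1, 2]

z = [-1, 2]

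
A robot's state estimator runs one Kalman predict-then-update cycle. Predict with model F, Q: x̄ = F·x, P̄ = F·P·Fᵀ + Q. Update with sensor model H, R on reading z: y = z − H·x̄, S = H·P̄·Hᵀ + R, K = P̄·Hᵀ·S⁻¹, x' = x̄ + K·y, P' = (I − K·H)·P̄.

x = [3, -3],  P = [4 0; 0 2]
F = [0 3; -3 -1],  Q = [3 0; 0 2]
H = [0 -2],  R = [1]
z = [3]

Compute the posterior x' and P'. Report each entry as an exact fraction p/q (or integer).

x̄ = F·x = [-9, -6]
P̄ = F·P·Fᵀ + Q = [21 -6; -6 40]
y = z − H·x̄ = [-9]
S = H·P̄·Hᵀ + R = [161]
K = P̄·Hᵀ·S⁻¹ = [12/161; -80/161]
x' = x̄ + K·y = [-1557/161, -246/161]
P' = (I − K·H)·P̄ = [3237/161 -6/161; -6/161 40/161]

x' = [-1557/161, -246/161]
P' = [3237/161 -6/161; -6/161 40/161]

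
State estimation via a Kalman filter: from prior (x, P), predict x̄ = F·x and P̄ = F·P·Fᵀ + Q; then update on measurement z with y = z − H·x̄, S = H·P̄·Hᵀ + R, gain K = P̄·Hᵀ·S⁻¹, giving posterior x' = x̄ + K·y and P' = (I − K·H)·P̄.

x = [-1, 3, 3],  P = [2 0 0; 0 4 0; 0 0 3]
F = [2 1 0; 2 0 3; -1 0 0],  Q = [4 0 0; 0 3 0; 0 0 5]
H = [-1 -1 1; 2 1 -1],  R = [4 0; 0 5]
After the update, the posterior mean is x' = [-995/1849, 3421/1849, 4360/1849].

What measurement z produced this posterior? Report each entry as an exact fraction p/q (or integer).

x̄ = F·x = [1, 7, 1]
P̄ = F·P·Fᵀ + Q = [16 8 -4; 8 38 -4; -4 -4 7]
S = H·P̄·Hᵀ + R = [97 -121; -121 170]
K = P̄·Hᵀ·S⁻¹ = [564/1849 880/1849; -1482/1849 -424/1849; 251/1849 -28/1849]
x' − x̄ = [-2844/1849, -9522/1849, 2511/1849] = K·y
y = (KᵀK)⁻¹·Kᵀ·(x' − x̄) = [9, -9]
z = y + H·x̄ = [9, -9] + [-7, 8] = [2, -1]

z = [2, -1]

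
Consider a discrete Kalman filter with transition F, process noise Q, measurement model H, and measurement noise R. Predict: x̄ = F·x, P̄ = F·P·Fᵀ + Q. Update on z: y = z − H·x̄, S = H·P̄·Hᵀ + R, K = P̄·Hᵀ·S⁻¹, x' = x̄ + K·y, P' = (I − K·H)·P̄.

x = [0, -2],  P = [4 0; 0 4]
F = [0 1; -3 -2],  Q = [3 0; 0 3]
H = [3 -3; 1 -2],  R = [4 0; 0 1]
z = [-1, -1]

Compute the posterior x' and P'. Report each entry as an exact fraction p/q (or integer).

x̄ = F·x = [-2, 4]
P̄ = F·P·Fᵀ + Q = [7 -8; -8 55]
y = z − H·x̄ = [17, 9]
S = H·P̄·Hᵀ + R = [706 423; 423 260]
K = P̄·Hᵀ·S⁻¹ = [1971/4631 -2797/4631; 774/4631 -3361/4631]
x' = x̄ + K·y = [-928/4631, 1433/4631]
P' = (I − K·H)·P̄ = [8053/4631 5425/4631; 5425/4631 4393/4631]

x' = [-928/4631, 1433/4631]
P' = [8053/4631 5425/4631; 5425/4631 4393/4631]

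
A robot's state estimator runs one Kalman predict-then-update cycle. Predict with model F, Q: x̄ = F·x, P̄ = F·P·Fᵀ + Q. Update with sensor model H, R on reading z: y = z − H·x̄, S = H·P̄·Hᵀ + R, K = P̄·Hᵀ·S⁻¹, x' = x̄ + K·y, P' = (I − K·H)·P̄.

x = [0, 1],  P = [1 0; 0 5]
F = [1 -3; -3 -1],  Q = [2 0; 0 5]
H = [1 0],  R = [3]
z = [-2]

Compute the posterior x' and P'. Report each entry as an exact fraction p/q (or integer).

x̄ = F·x = [-3, -1]
P̄ = F·P·Fᵀ + Q = [48 12; 12 19]
y = z − H·x̄ = [1]
S = H·P̄·Hᵀ + R = [51]
K = P̄·Hᵀ·S⁻¹ = [16/17; 4/17]
x' = x̄ + K·y = [-35/17, -13/17]
P' = (I − K·H)·P̄ = [48/17 12/17; 12/17 275/17]

x' = [-35/17, -13/17]
P' = [48/17 12/17; 12/17 275/17]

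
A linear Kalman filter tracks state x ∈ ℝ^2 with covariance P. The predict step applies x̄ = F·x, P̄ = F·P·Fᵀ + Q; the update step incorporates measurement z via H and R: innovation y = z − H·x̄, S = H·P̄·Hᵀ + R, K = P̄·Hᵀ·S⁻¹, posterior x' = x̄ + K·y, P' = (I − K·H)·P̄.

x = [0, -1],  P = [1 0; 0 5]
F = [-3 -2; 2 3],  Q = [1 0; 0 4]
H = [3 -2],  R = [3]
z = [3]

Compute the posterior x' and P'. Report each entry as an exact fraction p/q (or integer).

x̄ = F·x = [2, -3]
P̄ = F·P·Fᵀ + Q = [30 -36; -36 53]
y = z − H·x̄ = [-9]
S = H·P̄·Hᵀ + R = [917]
K = P̄·Hᵀ·S⁻¹ = [162/917; -214/917]
x' = x̄ + K·y = [376/917, -825/917]
P' = (I − K·H)·P̄ = [1266/917 1656/917; 1656/917 2805/917]

x' = [376/917, -825/917]
P' = [1266/917 1656/917; 1656/917 2805/917]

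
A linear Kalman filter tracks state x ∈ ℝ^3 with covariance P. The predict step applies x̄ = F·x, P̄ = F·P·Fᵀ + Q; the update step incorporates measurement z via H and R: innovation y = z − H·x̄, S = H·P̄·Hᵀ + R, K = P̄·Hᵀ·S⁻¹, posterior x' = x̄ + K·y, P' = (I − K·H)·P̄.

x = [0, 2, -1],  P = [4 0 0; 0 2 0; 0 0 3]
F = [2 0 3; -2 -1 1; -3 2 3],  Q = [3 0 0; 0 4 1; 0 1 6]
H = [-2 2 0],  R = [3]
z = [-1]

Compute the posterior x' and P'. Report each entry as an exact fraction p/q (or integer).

x' = [-923/343, -1093/343, 289/343]
P' = [4542/343 4383/343 6753/343; 4383/343 4479/343 6834/343; 6753/343 6834/343 23495/343]

x̄ = F·x = [-3, -3, 1]
P̄ = F·P·Fᵀ + Q = [46 -7 3; -7 25 30; 3 30 77]
y = z − H·x̄ = [-1]
S = H·P̄·Hᵀ + R = [343]
K = P̄·Hᵀ·S⁻¹ = [-106/343; 64/343; 54/343]
x' = x̄ + K·y = [-923/343, -1093/343, 289/343]
P' = (I − K·H)·P̄ = [4542/343 4383/343 6753/343; 4383/343 4479/343 6834/343; 6753/343 6834/343 23495/343]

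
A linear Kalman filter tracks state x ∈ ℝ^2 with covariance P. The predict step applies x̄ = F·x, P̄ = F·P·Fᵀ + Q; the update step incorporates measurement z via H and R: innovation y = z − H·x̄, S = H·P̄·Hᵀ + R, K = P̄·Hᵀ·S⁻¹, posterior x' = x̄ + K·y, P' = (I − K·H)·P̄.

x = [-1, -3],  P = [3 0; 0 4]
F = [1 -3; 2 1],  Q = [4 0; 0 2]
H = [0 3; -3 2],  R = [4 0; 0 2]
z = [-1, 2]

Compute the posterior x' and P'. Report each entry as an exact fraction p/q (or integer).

x̄ = F·x = [8, -5]
P̄ = F·P·Fᵀ + Q = [43 -6; -6 18]
y = z − H·x̄ = [14, 36]
S = H·P̄·Hᵀ + R = [166 162; 162 533]
K = P̄·Hᵀ·S⁻¹ = [6624/31117 -10245/31117; 10017/31117 108/31117]
x' = x̄ + K·y = [-27148/31117, -11459/31117]
P' = (I − K·H)·P̄ = [12718/31117 8832/31117; 8832/31117 13356/31117]

x' = [-27148/31117, -11459/31117]
P' = [12718/31117 8832/31117; 8832/31117 13356/31117]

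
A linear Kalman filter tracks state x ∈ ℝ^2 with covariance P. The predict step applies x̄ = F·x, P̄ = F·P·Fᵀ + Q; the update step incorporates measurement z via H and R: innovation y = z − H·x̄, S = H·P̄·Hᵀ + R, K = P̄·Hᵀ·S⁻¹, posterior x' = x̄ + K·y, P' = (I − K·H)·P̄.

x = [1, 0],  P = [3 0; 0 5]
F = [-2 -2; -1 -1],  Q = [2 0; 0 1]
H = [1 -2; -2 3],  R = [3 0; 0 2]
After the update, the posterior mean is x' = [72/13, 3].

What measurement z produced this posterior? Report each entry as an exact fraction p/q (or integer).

z = [-3, -3]

x̄ = F·x = [-2, -1]
P̄ = F·P·Fᵀ + Q = [34 16; 16 9]
S = H·P̄·Hᵀ + R = [9 -10; -10 27]
K = P̄·Hᵀ·S⁻¹ = [-146/143 -160/143; -8/11 -5/11]
x' − x̄ = [98/13, 4] = K·y
y = (KᵀK)⁻¹·Kᵀ·(x' − x̄) = [-3, -4]
z = y + H·x̄ = [-3, -4] + [0, 1] = [-3, -3]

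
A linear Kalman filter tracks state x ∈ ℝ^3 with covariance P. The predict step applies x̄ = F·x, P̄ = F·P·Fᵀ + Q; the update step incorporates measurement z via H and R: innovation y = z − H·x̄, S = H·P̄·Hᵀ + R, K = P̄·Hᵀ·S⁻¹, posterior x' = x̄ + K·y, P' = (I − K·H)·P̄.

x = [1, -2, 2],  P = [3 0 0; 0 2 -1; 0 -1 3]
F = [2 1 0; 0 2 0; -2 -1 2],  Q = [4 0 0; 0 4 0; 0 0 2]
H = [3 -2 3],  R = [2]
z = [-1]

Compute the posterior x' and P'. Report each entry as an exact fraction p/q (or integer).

x' = [21/130, -71/65, -76/65]
P' = [1169/65 242/65 -1008/65; 242/65 456/65 56/65; -1008/65 56/65 1056/65]

x̄ = F·x = [0, -4, 4]
P̄ = F·P·Fᵀ + Q = [18 4 -16; 4 12 -8; -16 -8 32]
y = z − H·x̄ = [-21]
S = H·P̄·Hᵀ + R = [260]
K = P̄·Hᵀ·S⁻¹ = [-1/130; -9/65; 16/65]
x' = x̄ + K·y = [21/130, -71/65, -76/65]
P' = (I − K·H)·P̄ = [1169/65 242/65 -1008/65; 242/65 456/65 56/65; -1008/65 56/65 1056/65]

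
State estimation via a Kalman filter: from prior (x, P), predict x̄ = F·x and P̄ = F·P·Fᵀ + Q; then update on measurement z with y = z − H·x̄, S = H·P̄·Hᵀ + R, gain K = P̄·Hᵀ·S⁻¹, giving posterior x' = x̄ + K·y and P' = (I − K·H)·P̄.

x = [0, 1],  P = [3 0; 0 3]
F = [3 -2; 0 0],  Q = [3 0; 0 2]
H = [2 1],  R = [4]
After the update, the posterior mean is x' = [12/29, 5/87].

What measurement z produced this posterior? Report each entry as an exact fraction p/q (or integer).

z = [1]

x̄ = F·x = [-2, 0]
P̄ = F·P·Fᵀ + Q = [42 0; 0 2]
S = H·P̄·Hᵀ + R = [174]
K = P̄·Hᵀ·S⁻¹ = [14/29; 1/87]
x' − x̄ = [70/29, 5/87] = K·y
y = (KᵀK)⁻¹·Kᵀ·(x' − x̄) = [5]
z = y + H·x̄ = [5] + [-4] = [1]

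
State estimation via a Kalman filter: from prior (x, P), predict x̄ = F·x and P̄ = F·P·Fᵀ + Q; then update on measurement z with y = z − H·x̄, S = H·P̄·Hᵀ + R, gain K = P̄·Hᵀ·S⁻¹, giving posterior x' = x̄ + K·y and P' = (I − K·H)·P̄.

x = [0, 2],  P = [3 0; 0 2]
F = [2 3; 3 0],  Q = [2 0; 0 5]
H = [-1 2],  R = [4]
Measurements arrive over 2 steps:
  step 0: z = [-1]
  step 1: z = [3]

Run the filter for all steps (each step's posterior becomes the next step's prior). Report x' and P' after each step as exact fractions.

step 0: x' = [143/23, 5/2], P' = [732/23 16; 16 9]
step 1: x' = [18027/5341, 17686/5341], P' = [501576/5341 263098/5341; 263098/5341 142953/5341]

step 0: x̄ = F·x = [6, 0]
step 0: P̄ = F·P·Fᵀ + Q = [32 18; 18 32]
step 0: y = z − H·x̄ = [5]
step 0: S = H·P̄·Hᵀ + R = [92]
step 0: K = P̄·Hᵀ·S⁻¹ = [1/23; 1/2]
step 0: x' = x̄ + K·y = [143/23, 5/2]
step 0: P' = (I − K·H)·P̄ = [732/23 16; 16 9]
step 1: x̄ = F·x = [917/46, 429/23]
step 1: P̄ = F·P·Fᵀ + Q = [9253/23 7704/23; 7704/23 6703/23]
step 1: y = z − H·x̄ = [-661/46]
step 1: S = H·P̄·Hᵀ + R = [5341/23]
step 1: K = P̄·Hᵀ·S⁻¹ = [6155/5341; 5702/5341]
step 1: x' = x̄ + K·y = [18027/5341, 17686/5341]
step 1: P' = (I − K·H)·P̄ = [501576/5341 263098/5341; 263098/5341 142953/5341]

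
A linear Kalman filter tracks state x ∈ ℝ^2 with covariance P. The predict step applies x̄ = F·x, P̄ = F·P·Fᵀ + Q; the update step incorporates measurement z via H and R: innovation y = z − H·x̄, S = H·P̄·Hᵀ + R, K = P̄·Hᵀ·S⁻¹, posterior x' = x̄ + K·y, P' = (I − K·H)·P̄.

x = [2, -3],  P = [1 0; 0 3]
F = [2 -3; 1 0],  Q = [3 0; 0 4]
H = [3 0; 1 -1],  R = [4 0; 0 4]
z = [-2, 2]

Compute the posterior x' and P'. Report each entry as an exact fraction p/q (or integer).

x̄ = F·x = [13, 2]
P̄ = F·P·Fᵀ + Q = [34 2; 2 5]
y = z − H·x̄ = [-41, -9]
S = H·P̄·Hᵀ + R = [310 96; 96 39]
K = P̄·Hᵀ·S⁻¹ = [151/479 64/1437; 87/479 -251/479]
x' = x̄ + K·y = [-156/479, -350/479]
P' = (I − K·H)·P̄ = [604/1437 116/479; 116/479 1120/479]

x' = [-156/479, -350/479]
P' = [604/1437 116/479; 116/479 1120/479]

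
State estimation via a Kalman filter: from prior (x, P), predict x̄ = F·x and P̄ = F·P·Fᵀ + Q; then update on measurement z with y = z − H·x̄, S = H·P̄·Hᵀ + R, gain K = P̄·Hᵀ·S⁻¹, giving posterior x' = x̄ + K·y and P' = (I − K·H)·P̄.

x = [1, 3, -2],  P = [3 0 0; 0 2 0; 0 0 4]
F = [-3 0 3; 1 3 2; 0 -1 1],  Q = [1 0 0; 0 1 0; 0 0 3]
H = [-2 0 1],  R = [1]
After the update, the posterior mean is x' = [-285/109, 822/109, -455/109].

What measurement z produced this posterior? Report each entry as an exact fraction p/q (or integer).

x̄ = F·x = [-9, 6, -5]
P̄ = F·P·Fᵀ + Q = [64 15 12; 15 38 2; 12 2 9]
S = H·P̄·Hᵀ + R = [218]
K = P̄·Hᵀ·S⁻¹ = [-58/109; -14/109; -15/218]
x' − x̄ = [696/109, 168/109, 90/109] = K·y
y = (KᵀK)⁻¹·Kᵀ·(x' − x̄) = [-12]
z = y + H·x̄ = [-12] + [13] = [1]

z = [1]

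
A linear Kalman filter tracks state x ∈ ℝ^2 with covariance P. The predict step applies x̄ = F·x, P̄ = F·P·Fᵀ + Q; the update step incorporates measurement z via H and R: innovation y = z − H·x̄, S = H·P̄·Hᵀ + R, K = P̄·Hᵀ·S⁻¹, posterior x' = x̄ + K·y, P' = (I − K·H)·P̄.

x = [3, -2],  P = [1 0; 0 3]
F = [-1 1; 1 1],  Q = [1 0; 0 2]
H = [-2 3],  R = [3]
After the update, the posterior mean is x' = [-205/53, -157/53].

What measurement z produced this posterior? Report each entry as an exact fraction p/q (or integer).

z = [-2]

x̄ = F·x = [-5, 1]
P̄ = F·P·Fᵀ + Q = [5 2; 2 6]
S = H·P̄·Hᵀ + R = [53]
K = P̄·Hᵀ·S⁻¹ = [-4/53; 14/53]
x' − x̄ = [60/53, -210/53] = K·y
y = (KᵀK)⁻¹·Kᵀ·(x' − x̄) = [-15]
z = y + H·x̄ = [-15] + [13] = [-2]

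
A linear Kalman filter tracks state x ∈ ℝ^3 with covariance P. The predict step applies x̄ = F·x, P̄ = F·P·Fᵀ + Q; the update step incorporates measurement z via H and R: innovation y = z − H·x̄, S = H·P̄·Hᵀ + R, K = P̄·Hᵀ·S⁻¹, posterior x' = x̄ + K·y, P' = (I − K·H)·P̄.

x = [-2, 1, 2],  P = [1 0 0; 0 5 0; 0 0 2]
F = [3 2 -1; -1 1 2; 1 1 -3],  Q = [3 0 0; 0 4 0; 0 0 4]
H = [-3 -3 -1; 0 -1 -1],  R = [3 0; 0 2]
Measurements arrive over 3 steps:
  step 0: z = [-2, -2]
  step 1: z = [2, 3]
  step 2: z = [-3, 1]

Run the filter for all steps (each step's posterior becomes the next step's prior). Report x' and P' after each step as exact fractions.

step 0: x̄ = F·x = [-6, 7, -7]
step 0: P̄ = F·P·Fᵀ + Q = [34 3 19; 3 18 -8; 19 -8 28]
step 0: y = z − H·x̄ = [-6, -2]
step 0: S = H·P̄·Hᵀ + R = [619 116; 116 32]
step 0: K = P̄·Hᵀ·S⁻¹ = [-201/794 731/3176; -75/794 95/3176; 23/397 -663/794]
step 0: x' = x̄ + K·y = [-7847/1588, 11921/1588, -2254/397]
step 0: P' = (I − K·H)·P̄ = [9773/1588 -13691/1588 3240/397; -13691/1588 20809/1588 -5226/397; 3240/397 -5226/397 5889/397]
step 1: x̄ = F·x = [9317/1588, 434/397, 15561/794]
step 1: P̄ = F·P·Fᵀ + Q = [41077/1588 -5124/397 44939/794; -5124/397 5771/397 -11149/397; 44939/794 -11149/397 67305/397]
step 1: y = z − H·x̄ = [67457/1588, 18811/794]
step 1: S = H·P̄·Hᵀ + R = [754197/1588 184117/794; 184117/794 51572/397]
step 1: K = P̄·Hᵀ·S⁻¹ = [-721509/2517067 441349/2517067; -203684/12585335 1676002/12585335; -76112/1797905 -1821849/1797905]
step 1: x' = x̄ + K·y = [-5424992/2517067, 44812832/12585335, -11159629/1797905]
step 1: P' = (I − K·H)·P̄ = [15503351/2517067 -21731414/2517067 2978388/359581; -21731414/2517067 164967133/12585335 -24045591/1797905; 2978388/359581 -24045591/1797905 27689289/1797905]
step 2: x̄ = F·x = [86368187/12585335, -84297014/12585335, 252040081/12585335]
step 2: P̄ = F·P·Fᵀ + Q = [333030583/12585335 -174175466/12585335 736472409/12585335; -174175466/12585335 195188592/12585335 -385962723/12585335; 736472409/12585335 -385962723/12585335 2204389637/12585335]
step 2: y = z − H·x̄ = [44099519/2517067, 180328402/12585335]
step 2: S = H·P̄·Hᵀ + R = [1192803589/2517067 586599070/2517067; 586599070/2517067 1652823453/12585335]
step 2: K = P̄·Hᵀ·S⁻¹ = [-28264876538/99719793751 16231991519/99719793751; -2050351539/99719793751 15148398627/99719793751; -3815639161/99719793751 -102940156488/99719793751]
step 2: x' = x̄ + K·y = [421710632779/99719793751, -486796093699/99719793751, 455213287116/99719793751]
step 2: P' = (I − K·H)·P̄ = [639679256622/99719793751 -900889578607/99719793751 868425595569/99719793751; -900889578607/99719793751 1369558293846/99719793751 -1399855091100/99719793751; 868425595569/99719793751 -1399855091100/99719793751 1605735404076/99719793751]

step 0: x' = [-7847/1588, 11921/1588, -2254/397], P' = [9773/1588 -13691/1588 3240/397; -13691/1588 20809/1588 -5226/397; 3240/397 -5226/397 5889/397]
step 1: x' = [-5424992/2517067, 44812832/12585335, -11159629/1797905], P' = [15503351/2517067 -21731414/2517067 2978388/359581; -21731414/2517067 164967133/12585335 -24045591/1797905; 2978388/359581 -24045591/1797905 27689289/1797905]
step 2: x' = [421710632779/99719793751, -486796093699/99719793751, 455213287116/99719793751], P' = [639679256622/99719793751 -900889578607/99719793751 868425595569/99719793751; -900889578607/99719793751 1369558293846/99719793751 -1399855091100/99719793751; 868425595569/99719793751 -1399855091100/99719793751 1605735404076/99719793751]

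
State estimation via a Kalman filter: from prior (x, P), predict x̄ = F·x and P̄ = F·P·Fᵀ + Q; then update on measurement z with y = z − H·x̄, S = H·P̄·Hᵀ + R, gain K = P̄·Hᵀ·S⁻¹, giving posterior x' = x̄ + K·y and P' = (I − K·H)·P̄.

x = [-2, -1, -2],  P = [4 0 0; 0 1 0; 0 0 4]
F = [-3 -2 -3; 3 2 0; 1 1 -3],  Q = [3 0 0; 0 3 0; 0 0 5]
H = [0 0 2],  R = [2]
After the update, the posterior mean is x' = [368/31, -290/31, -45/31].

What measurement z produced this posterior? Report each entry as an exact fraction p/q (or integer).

x̄ = F·x = [14, -8, 3]
P̄ = F·P·Fᵀ + Q = [79 -40 22; -40 43 14; 22 14 46]
S = H·P̄·Hᵀ + R = [186]
K = P̄·Hᵀ·S⁻¹ = [22/93; 14/93; 46/93]
x' − x̄ = [-66/31, -42/31, -138/31] = K·y
y = (KᵀK)⁻¹·Kᵀ·(x' − x̄) = [-9]
z = y + H·x̄ = [-9] + [6] = [-3]

z = [-3]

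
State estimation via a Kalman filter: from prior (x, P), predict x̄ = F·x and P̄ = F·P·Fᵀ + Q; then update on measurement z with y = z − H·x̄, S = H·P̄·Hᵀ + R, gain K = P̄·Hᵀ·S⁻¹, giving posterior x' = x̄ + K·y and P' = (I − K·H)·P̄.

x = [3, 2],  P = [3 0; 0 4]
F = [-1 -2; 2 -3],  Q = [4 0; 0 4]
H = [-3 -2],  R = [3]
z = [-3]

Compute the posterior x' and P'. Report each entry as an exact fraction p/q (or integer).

x̄ = F·x = [-7, 0]
P̄ = F·P·Fᵀ + Q = [23 18; 18 52]
y = z − H·x̄ = [-24]
S = H·P̄·Hᵀ + R = [634]
K = P̄·Hᵀ·S⁻¹ = [-105/634; -79/317]
x' = x̄ + K·y = [-959/317, 1896/317]
P' = (I − K·H)·P̄ = [3557/634 -2589/317; -2589/317 4002/317]

x' = [-959/317, 1896/317]
P' = [3557/634 -2589/317; -2589/317 4002/317]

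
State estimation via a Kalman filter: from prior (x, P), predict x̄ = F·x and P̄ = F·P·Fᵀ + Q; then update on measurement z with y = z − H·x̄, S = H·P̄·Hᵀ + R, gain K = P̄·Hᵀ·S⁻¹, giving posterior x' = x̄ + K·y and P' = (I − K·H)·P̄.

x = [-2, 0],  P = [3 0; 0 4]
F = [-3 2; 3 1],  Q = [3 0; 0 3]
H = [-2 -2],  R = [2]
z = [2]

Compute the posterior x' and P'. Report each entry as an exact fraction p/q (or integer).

x' = [456/85, -108/17]
P' = [2452/85 -485/17; -485/17 488/17]

x̄ = F·x = [6, -6]
P̄ = F·P·Fᵀ + Q = [46 -19; -19 34]
y = z − H·x̄ = [2]
S = H·P̄·Hᵀ + R = [170]
K = P̄·Hᵀ·S⁻¹ = [-27/85; -3/17]
x' = x̄ + K·y = [456/85, -108/17]
P' = (I − K·H)·P̄ = [2452/85 -485/17; -485/17 488/17]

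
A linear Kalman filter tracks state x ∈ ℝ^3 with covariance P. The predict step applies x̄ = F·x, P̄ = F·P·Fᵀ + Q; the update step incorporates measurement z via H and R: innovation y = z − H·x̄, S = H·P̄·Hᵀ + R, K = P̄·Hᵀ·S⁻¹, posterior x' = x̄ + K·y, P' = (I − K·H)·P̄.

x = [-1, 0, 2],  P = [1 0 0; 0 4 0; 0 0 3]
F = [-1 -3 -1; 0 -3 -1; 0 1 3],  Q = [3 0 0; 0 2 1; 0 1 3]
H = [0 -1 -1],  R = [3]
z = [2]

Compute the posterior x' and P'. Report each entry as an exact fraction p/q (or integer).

x' = [-73/19, -101/19, 72/19]
P' = [655/19 552/19 -525/19; 552/19 1117/38 -527/19; -525/19 -527/19 548/19]

x̄ = F·x = [-1, -2, 6]
P̄ = F·P·Fᵀ + Q = [43 39 -21; 39 41 -20; -21 -20 34]
y = z − H·x̄ = [6]
S = H·P̄·Hᵀ + R = [38]
K = P̄·Hᵀ·S⁻¹ = [-9/19; -21/38; -7/19]
x' = x̄ + K·y = [-73/19, -101/19, 72/19]
P' = (I − K·H)·P̄ = [655/19 552/19 -525/19; 552/19 1117/38 -527/19; -525/19 -527/19 548/19]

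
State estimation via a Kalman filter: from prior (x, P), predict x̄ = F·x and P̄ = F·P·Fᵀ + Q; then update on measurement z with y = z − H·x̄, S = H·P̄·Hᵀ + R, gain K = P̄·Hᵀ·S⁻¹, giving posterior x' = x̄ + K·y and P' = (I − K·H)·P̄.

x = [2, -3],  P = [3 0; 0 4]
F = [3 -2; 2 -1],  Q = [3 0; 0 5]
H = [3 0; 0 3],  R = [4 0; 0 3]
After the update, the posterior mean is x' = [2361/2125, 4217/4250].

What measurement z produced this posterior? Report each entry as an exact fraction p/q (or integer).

x̄ = F·x = [12, 7]
P̄ = F·P·Fᵀ + Q = [46 26; 26 21]
S = H·P̄·Hᵀ + R = [418 234; 234 192]
K = P̄·Hᵀ·S⁻¹ = [687/2125 26/2125; 39/4250 1347/4250]
x' − x̄ = [-23139/2125, -25533/4250] = K·y
y = (KᵀK)⁻¹·Kᵀ·(x' − x̄) = [-33, -18]
z = y + H·x̄ = [-33, -18] + [36, 21] = [3, 3]

z = [3, 3]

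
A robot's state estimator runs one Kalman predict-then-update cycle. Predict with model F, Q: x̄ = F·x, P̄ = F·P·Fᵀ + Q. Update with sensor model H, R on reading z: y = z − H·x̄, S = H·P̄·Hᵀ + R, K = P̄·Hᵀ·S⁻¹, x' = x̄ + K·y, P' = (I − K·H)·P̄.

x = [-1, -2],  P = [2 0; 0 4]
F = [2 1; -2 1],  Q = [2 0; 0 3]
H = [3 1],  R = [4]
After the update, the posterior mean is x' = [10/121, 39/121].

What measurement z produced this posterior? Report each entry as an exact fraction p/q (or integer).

z = [1]

x̄ = F·x = [-4, 0]
P̄ = F·P·Fᵀ + Q = [14 -4; -4 15]
S = H·P̄·Hᵀ + R = [121]
K = P̄·Hᵀ·S⁻¹ = [38/121; 3/121]
x' − x̄ = [494/121, 39/121] = K·y
y = (KᵀK)⁻¹·Kᵀ·(x' − x̄) = [13]
z = y + H·x̄ = [13] + [-12] = [1]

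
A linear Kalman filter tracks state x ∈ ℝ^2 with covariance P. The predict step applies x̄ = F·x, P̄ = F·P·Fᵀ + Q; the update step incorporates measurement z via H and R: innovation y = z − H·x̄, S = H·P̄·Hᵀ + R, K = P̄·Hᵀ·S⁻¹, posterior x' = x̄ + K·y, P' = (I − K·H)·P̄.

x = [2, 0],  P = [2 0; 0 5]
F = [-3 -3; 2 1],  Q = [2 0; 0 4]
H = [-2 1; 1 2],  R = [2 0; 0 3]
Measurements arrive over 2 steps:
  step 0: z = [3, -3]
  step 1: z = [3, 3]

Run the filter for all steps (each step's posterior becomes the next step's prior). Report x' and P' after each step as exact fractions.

step 0: x̄ = F·x = [-6, 4]
step 0: P̄ = F·P·Fᵀ + Q = [65 -27; -27 17]
step 0: y = z − H·x̄ = [-13, -5]
step 0: S = H·P̄·Hᵀ + R = [387 -15; -15 28]
step 0: K = P̄·Hᵀ·S⁻¹ = [-4231/10611 634/3537; 2093/10611 1258/3537]
step 0: x' = x̄ + K·y = [-18173/10611, -3635/10611]
step 0: P' = (I − K·H)·P̄ = [4526/10611 590/10611; 590/10611 5366/10611]
step 1: x̄ = F·x = [21808/3537, -13327/3537]
step 1: P̄ = F·P·Fᵀ + Q = [13430/1179 -5396/1179; -5396/1179 7586/1179]
step 1: y = z − H·x̄ = [2502/131, 15457/3537]
step 1: S = H·P̄·Hᵀ + R = [9472/131 500/131; 500/131 25727/1179]
step 1: K = P̄·Hᵀ·S⁻¹ = [-89241/230378 19616/115189; 181857/921512 79589/230378]
step 1: x' = x̄ + K·y = [-168827/345567, 2088637/1382268]
step 1: P' = (I − K·H)·P̄ = [47466/115189 5691/115189; 5691/115189 227385/460756]

step 0: x' = [-18173/10611, -3635/10611], P' = [4526/10611 590/10611; 590/10611 5366/10611]
step 1: x' = [-168827/345567, 2088637/1382268], P' = [47466/115189 5691/115189; 5691/115189 227385/460756]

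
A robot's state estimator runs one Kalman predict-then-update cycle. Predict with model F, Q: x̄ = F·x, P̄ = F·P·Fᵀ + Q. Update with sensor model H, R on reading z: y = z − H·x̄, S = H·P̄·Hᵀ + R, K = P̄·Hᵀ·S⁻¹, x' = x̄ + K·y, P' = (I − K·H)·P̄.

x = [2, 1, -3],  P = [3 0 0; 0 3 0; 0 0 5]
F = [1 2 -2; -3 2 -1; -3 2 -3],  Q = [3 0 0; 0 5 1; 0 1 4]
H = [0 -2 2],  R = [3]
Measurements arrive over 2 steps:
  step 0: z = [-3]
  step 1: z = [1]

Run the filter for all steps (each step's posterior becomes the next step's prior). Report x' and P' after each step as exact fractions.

step 0: x' = [170/37, -97/37, -145/37], P' = [2618/111 321/37 341/37; 321/37 1765/37 1771/37; 341/37 1771/37 1804/37]
step 1: x' = [231898/30011, -407093/30011, -391273/30011], P' = [2363605/90033 -1841765/30011 -1843415/30011; -1841765/30011 6230211/30011 6225477/30011; -1843415/30011 6225477/30011 6243168/30011]

step 0: x̄ = F·x = [10, -1, 5]
step 0: P̄ = F·P·Fᵀ + Q = [38 13 33; 13 49 55; 33 55 88]
step 0: y = z − H·x̄ = [-15]
step 0: S = H·P̄·Hᵀ + R = [111]
step 0: K = P̄·Hᵀ·S⁻¹ = [40/111; 4/37; 22/37]
step 0: x' = x̄ + K·y = [170/37, -97/37, -145/37]
step 0: P' = (I − K·H)·P̄ = [2618/111 321/37 341/37; 321/37 1765/37 1771/37; 341/37 1771/37 1804/37]
step 1: x̄ = F·x = [266/37, -559/37, -269/37]
step 1: P̄ = F·P·Fᵀ + Q = [3035/111 -2155/37 -2705/37; -2155/37 8013/37 6435/37; -2705/37 6435/37 12332/37]
step 1: y = z − H·x̄ = [-543/37]
step 1: S = H·P̄·Hᵀ + R = [30011/37]
step 1: K = P̄·Hᵀ·S⁻¹ = [-1100/30011; -3156/30011; 11794/30011]
step 1: x' = x̄ + K·y = [231898/30011, -407093/30011, -391273/30011]
step 1: P' = (I − K·H)·P̄ = [2363605/90033 -1841765/30011 -1843415/30011; -1841765/30011 6230211/30011 6225477/30011; -1843415/30011 6225477/30011 6243168/30011]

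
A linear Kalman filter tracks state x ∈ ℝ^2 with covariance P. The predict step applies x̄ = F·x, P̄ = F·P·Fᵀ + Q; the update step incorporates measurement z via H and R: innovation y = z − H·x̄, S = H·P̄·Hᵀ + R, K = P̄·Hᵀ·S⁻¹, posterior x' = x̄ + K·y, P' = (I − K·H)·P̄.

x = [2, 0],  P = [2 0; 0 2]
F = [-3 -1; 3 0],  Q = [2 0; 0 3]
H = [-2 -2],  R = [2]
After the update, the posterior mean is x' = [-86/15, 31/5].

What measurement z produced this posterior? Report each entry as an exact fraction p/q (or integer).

z = [-1]

x̄ = F·x = [-6, 6]
P̄ = F·P·Fᵀ + Q = [22 -18; -18 21]
S = H·P̄·Hᵀ + R = [30]
K = P̄·Hᵀ·S⁻¹ = [-4/15; -1/5]
x' − x̄ = [4/15, 1/5] = K·y
y = (KᵀK)⁻¹·Kᵀ·(x' − x̄) = [-1]
z = y + H·x̄ = [-1] + [0] = [-1]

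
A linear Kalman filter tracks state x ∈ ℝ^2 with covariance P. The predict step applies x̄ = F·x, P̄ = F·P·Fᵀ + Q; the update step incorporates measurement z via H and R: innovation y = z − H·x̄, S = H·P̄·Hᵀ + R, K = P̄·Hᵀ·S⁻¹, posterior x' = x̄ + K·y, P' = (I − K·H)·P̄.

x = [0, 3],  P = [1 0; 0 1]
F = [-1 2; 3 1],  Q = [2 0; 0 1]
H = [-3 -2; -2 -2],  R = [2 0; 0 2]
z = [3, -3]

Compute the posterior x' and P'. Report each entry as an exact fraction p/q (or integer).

x' = [-639/313, 810/313]
P' = [622/313 -762/313; -762/313 1010/313]

x̄ = F·x = [6, 3]
P̄ = F·P·Fᵀ + Q = [7 -1; -1 11]
y = z − H·x̄ = [27, 15]
S = H·P̄·Hᵀ + R = [97 76; 76 66]
K = P̄·Hᵀ·S⁻¹ = [-171/313 140/313; 133/313 -248/313]
x' = x̄ + K·y = [-639/313, 810/313]
P' = (I − K·H)·P̄ = [622/313 -762/313; -762/313 1010/313]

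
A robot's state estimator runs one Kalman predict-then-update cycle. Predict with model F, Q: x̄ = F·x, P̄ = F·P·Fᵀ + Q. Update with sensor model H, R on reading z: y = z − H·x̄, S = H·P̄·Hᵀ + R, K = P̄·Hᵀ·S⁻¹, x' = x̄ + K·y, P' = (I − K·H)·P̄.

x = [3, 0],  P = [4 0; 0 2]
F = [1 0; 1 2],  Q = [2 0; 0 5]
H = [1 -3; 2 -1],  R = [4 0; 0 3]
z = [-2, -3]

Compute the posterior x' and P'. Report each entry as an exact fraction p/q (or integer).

x' = [-1723/2667, 1633/2667]
P' = [2738/2667 1510/2667; 1510/2667 1838/2667]

x̄ = F·x = [3, 3]
P̄ = F·P·Fᵀ + Q = [6 4; 4 17]
y = z − H·x̄ = [4, -6]
S = H·P̄·Hᵀ + R = [139 35; 35 28]
K = P̄·Hᵀ·S⁻¹ = [-64/381 1322/2667; -143/381 394/2667]
x' = x̄ + K·y = [-1723/2667, 1633/2667]
P' = (I − K·H)·P̄ = [2738/2667 1510/2667; 1510/2667 1838/2667]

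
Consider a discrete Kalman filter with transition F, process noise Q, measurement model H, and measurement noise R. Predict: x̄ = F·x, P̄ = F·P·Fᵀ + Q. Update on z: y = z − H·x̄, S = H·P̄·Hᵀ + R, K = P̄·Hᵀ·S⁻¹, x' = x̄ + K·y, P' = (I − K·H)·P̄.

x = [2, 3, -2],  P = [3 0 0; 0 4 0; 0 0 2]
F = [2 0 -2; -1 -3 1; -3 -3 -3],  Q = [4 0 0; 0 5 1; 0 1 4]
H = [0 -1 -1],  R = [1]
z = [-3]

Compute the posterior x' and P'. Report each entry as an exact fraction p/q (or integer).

x' = [324/53, -303/106, 1217/212]
P' = [1208/53 -186/53 182/53; -186/53 589/53 -1135/106; 182/53 -1135/106 2395/212]

x̄ = F·x = [8, -13, -9]
P̄ = F·P·Fᵀ + Q = [24 -10 -6; -10 46 40; -6 40 85]
y = z − H·x̄ = [-25]
S = H·P̄·Hᵀ + R = [212]
K = P̄·Hᵀ·S⁻¹ = [4/53; -43/106; -125/212]
x' = x̄ + K·y = [324/53, -303/106, 1217/212]
P' = (I − K·H)·P̄ = [1208/53 -186/53 182/53; -186/53 589/53 -1135/106; 182/53 -1135/106 2395/212]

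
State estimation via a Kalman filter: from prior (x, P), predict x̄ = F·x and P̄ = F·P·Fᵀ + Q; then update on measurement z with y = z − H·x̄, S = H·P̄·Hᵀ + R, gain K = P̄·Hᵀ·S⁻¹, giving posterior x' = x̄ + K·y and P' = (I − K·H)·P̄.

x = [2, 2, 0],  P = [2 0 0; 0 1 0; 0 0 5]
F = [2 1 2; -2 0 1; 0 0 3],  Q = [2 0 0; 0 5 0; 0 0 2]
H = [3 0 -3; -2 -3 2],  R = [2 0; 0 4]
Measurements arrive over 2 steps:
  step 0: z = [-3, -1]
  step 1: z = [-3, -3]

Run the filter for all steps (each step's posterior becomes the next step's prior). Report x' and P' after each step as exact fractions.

step 0: x̄ = F·x = [6, -4, 0]
step 0: P̄ = F·P·Fᵀ + Q = [31 2 30; 2 18 15; 30 15 47]
step 0: y = z − H·x̄ = [-21, -1]
step 0: S = H·P̄·Hᵀ + R = [164 9; 9 82]
step 0: K = P̄·Hᵀ·S⁻¹ = [318/13367 -1339/13367; -2946/13367 -4241/13367; -4083/13367 -1345/13367]
step 0: x' = x̄ + K·y = [74863/13367, 12639/13367, 87088/13367]
step 0: P' = (I − K·H)·P̄ = [402711/13367 1644/13367 402499/13367; 1644/13367 6964/13367 3608/13367; 402499/13367 3608/13367 405221/13367]
step 1: x̄ = F·x = [336541/13367, -62638/13367, 261264/13367]
step 1: P̄ = F·P·Fᵀ + Q = [6506426/13367 -1605080/13367 4857144/13367; -1605080/13367 472904/13367 -1199331/13367; 4857144/13367 -1199331/13367 3673723/13367]
step 1: y = z − H·x̄ = [-265932/13367, -77461/13367]
step 1: S = H·P̄·Hᵀ + R = [4219483/13367 856575/13367; 856575/13367 1304060/13367]
step 1: K = P̄·Hᵀ·S⁻¹ = [77102436/71350913 161695774/356754565; -15968262/71350913 -113672911/356754565; 53492673/71350913 161124724/356754565]
step 1: x' = x̄ + K·y = [375356973/356754565, 575385963/356754565, 718124848/356754565]
step 1: P' = (I − K·H)·P̄ = [12605833758/356754565 -386933112/356754565 12348825638/356754565; -386933112/356754565 187048908/356754565 -333705572/356754565; 12348825638/356754565 -333705572/356754565 12170516728/356754565]

step 0: x' = [74863/13367, 12639/13367, 87088/13367], P' = [402711/13367 1644/13367 402499/13367; 1644/13367 6964/13367 3608/13367; 402499/13367 3608/13367 405221/13367]
step 1: x' = [375356973/356754565, 575385963/356754565, 718124848/356754565], P' = [12605833758/356754565 -386933112/356754565 12348825638/356754565; -386933112/356754565 187048908/356754565 -333705572/356754565; 12348825638/356754565 -333705572/356754565 12170516728/356754565]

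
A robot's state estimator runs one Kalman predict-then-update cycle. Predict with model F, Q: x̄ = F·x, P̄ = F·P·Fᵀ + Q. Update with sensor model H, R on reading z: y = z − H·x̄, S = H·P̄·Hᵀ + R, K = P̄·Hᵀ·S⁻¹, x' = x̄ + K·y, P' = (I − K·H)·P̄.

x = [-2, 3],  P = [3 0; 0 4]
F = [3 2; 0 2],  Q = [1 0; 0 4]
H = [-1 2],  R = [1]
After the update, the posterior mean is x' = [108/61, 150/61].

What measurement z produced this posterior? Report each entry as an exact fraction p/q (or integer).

x̄ = F·x = [0, 6]
P̄ = F·P·Fᵀ + Q = [44 16; 16 20]
S = H·P̄·Hᵀ + R = [61]
K = P̄·Hᵀ·S⁻¹ = [-12/61; 24/61]
x' − x̄ = [108/61, -216/61] = K·y
y = (KᵀK)⁻¹·Kᵀ·(x' − x̄) = [-9]
z = y + H·x̄ = [-9] + [12] = [3]

z = [3]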